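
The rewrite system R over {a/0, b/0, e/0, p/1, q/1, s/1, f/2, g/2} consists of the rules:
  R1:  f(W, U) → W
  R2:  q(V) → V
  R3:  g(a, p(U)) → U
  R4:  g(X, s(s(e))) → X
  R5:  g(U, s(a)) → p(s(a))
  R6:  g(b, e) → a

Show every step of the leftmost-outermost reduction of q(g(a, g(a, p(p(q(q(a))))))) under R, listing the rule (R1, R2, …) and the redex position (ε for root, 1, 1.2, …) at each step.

1. q(g(a, g(a, p(p(q(q(a)))))))  →  g(a, g(a, p(p(q(q(a))))))   [R2 at ε]
2. g(a, g(a, p(p(q(q(a))))))  →  g(a, p(q(q(a))))   [R3 at 2]
3. g(a, p(q(q(a))))  →  q(q(a))   [R3 at ε]
4. q(q(a))  →  q(a)   [R2 at ε]
5. q(a)  →  a   [R2 at ε]

a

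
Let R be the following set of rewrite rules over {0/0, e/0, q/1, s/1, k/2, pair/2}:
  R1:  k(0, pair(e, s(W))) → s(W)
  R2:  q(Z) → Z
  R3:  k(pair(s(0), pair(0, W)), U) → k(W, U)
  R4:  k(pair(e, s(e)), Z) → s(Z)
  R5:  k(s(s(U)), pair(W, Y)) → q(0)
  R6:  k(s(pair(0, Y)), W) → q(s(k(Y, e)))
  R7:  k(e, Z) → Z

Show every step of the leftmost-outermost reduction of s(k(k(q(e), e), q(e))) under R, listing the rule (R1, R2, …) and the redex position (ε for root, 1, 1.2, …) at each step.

s(e)

1. s(k(k(q(e), e), q(e)))  →  s(k(k(e, e), q(e)))   [R2 at 1.1.1]
2. s(k(k(e, e), q(e)))  →  s(k(e, q(e)))   [R7 at 1.1]
3. s(k(e, q(e)))  →  s(q(e))   [R7 at 1]
4. s(q(e))  →  s(e)   [R2 at 1]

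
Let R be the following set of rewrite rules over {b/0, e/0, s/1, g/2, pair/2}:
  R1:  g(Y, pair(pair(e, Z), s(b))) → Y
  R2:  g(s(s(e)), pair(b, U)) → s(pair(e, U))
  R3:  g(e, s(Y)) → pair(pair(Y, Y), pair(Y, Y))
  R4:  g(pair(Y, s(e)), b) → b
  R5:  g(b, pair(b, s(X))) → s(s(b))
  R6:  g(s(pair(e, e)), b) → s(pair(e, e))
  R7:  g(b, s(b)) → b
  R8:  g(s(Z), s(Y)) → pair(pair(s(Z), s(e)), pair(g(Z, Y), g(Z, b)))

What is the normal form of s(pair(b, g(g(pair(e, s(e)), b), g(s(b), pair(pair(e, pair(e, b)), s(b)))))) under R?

1. s(pair(b, g(g(pair(e, s(e)), b), g(s(b), pair(pair(e, pair(e, b)), s(b))))))  →  s(pair(b, g(b, g(s(b), pair(pair(e, pair(e, b)), s(b))))))   [R4 at 1.2.1]
2. s(pair(b, g(b, g(s(b), pair(pair(e, pair(e, b)), s(b))))))  →  s(pair(b, g(b, s(b))))   [R1 at 1.2.2]
3. s(pair(b, g(b, s(b))))  →  s(pair(b, b))   [R7 at 1.2]

s(pair(b, b))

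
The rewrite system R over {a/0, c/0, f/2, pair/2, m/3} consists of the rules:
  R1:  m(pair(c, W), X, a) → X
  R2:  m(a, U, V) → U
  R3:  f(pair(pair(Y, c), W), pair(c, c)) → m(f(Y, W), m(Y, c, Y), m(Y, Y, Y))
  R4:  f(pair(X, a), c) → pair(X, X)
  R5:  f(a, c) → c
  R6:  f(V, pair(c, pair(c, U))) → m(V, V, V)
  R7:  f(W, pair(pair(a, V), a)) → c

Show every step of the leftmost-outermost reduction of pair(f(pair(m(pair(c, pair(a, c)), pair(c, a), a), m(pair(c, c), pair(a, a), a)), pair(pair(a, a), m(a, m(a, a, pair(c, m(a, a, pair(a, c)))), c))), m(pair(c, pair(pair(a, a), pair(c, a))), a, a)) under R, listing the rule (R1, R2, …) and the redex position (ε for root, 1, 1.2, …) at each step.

pair(c, a)

1. pair(f(pair(m(pair(c, pair(a, c)), pair(c, a), a), m(pair(c, c), pair(a, a), a)), pair(pair(a, a), m(a, m(a, a, pair(c, m(a, a, pair(a, c)))), c))), m(pair(c, pair(pair(a, a), pair(c, a))), a, a))  →  pair(f(pair(pair(c, a), m(pair(c, c), pair(a, a), a)), pair(pair(a, a), m(a, m(a, a, pair(c, m(a, a, pair(a, c)))), c))), m(pair(c, pair(pair(a, a), pair(c, a))), a, a))   [R1 at 1.1.1]
2. pair(f(pair(pair(c, a), m(pair(c, c), pair(a, a), a)), pair(pair(a, a), m(a, m(a, a, pair(c, m(a, a, pair(a, c)))), c))), m(pair(c, pair(pair(a, a), pair(c, a))), a, a))  →  pair(f(pair(pair(c, a), pair(a, a)), pair(pair(a, a), m(a, m(a, a, pair(c, m(a, a, pair(a, c)))), c))), m(pair(c, pair(pair(a, a), pair(c, a))), a, a))   [R1 at 1.1.2]
3. pair(f(pair(pair(c, a), pair(a, a)), pair(pair(a, a), m(a, m(a, a, pair(c, m(a, a, pair(a, c)))), c))), m(pair(c, pair(pair(a, a), pair(c, a))), a, a))  →  pair(f(pair(pair(c, a), pair(a, a)), pair(pair(a, a), m(a, a, pair(c, m(a, a, pair(a, c)))))), m(pair(c, pair(pair(a, a), pair(c, a))), a, a))   [R2 at 1.2.2]
4. pair(f(pair(pair(c, a), pair(a, a)), pair(pair(a, a), m(a, a, pair(c, m(a, a, pair(a, c)))))), m(pair(c, pair(pair(a, a), pair(c, a))), a, a))  →  pair(f(pair(pair(c, a), pair(a, a)), pair(pair(a, a), a)), m(pair(c, pair(pair(a, a), pair(c, a))), a, a))   [R2 at 1.2.2]
5. pair(f(pair(pair(c, a), pair(a, a)), pair(pair(a, a), a)), m(pair(c, pair(pair(a, a), pair(c, a))), a, a))  →  pair(c, m(pair(c, pair(pair(a, a), pair(c, a))), a, a))   [R7 at 1]
6. pair(c, m(pair(c, pair(pair(a, a), pair(c, a))), a, a))  →  pair(c, a)   [R1 at 2]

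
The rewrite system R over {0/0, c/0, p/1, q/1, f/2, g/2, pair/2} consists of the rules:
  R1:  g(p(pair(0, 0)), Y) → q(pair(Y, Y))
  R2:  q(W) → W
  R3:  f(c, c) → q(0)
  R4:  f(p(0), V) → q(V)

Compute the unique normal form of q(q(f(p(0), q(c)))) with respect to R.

1. q(q(f(p(0), q(c))))  →  q(f(p(0), q(c)))   [R2 at ε]
2. q(f(p(0), q(c)))  →  f(p(0), q(c))   [R2 at ε]
3. f(p(0), q(c))  →  q(q(c))   [R4 at ε]
4. q(q(c))  →  q(c)   [R2 at ε]
5. q(c)  →  c   [R2 at ε]

c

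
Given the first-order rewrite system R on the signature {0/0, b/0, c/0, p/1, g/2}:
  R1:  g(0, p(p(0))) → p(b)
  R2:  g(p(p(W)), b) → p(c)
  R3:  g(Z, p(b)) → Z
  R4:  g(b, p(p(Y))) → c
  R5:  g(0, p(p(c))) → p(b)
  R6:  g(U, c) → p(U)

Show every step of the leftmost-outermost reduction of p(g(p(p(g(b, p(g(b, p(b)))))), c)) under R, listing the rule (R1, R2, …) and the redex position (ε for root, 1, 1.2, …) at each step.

1. p(g(p(p(g(b, p(g(b, p(b)))))), c))  →  p(p(p(p(g(b, p(g(b, p(b))))))))   [R6 at 1]
2. p(p(p(p(g(b, p(g(b, p(b))))))))  →  p(p(p(p(g(b, p(b))))))   [R3 at 1.1.1.1.2.1]
3. p(p(p(p(g(b, p(b))))))  →  p(p(p(p(b))))   [R3 at 1.1.1.1]

p(p(p(p(b))))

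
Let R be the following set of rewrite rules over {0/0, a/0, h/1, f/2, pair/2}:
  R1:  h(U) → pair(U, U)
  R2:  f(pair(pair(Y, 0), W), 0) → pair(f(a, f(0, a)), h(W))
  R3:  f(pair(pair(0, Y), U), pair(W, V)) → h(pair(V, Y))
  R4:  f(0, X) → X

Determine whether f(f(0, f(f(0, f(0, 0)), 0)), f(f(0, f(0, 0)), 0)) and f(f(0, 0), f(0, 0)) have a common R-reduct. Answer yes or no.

yes — NF(t₁) = 0, NF(t₂) = 0

Reduce t₁ = f(f(0, f(f(0, f(0, 0)), 0)), f(f(0, f(0, 0)), 0)):
1. f(f(0, f(f(0, f(0, 0)), 0)), f(f(0, f(0, 0)), 0))  →  f(f(f(0, f(0, 0)), 0), f(f(0, f(0, 0)), 0))   [R4 at 1]
2. f(f(f(0, f(0, 0)), 0), f(f(0, f(0, 0)), 0))  →  f(f(f(0, 0), 0), f(f(0, f(0, 0)), 0))   [R4 at 1.1]
3. f(f(f(0, 0), 0), f(f(0, f(0, 0)), 0))  →  f(f(0, 0), f(f(0, f(0, 0)), 0))   [R4 at 1.1]
4. f(f(0, 0), f(f(0, f(0, 0)), 0))  →  f(0, f(f(0, f(0, 0)), 0))   [R4 at 1]
5. f(0, f(f(0, f(0, 0)), 0))  →  f(f(0, f(0, 0)), 0)   [R4 at ε]
6. f(f(0, f(0, 0)), 0)  →  f(f(0, 0), 0)   [R4 at 1]
7. f(f(0, 0), 0)  →  f(0, 0)   [R4 at 1]
8. f(0, 0)  →  0   [R4 at ε]

Reduce t₂ = f(f(0, 0), f(0, 0)):
1. f(f(0, 0), f(0, 0))  →  f(0, f(0, 0))   [R4 at 1]
2. f(0, f(0, 0))  →  f(0, 0)   [R4 at ε]
3. f(0, 0)  →  0   [R4 at ε]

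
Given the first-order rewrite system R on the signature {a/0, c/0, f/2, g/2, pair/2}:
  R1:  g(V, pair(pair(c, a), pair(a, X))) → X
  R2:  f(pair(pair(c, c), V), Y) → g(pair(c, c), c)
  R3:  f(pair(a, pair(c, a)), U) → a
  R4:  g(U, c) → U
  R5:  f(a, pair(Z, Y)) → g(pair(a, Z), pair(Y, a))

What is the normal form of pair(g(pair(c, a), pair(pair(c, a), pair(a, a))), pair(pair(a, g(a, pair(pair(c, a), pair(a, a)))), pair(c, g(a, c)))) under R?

pair(a, pair(pair(a, a), pair(c, a)))

1. pair(g(pair(c, a), pair(pair(c, a), pair(a, a))), pair(pair(a, g(a, pair(pair(c, a), pair(a, a)))), pair(c, g(a, c))))  →  pair(a, pair(pair(a, g(a, pair(pair(c, a), pair(a, a)))), pair(c, g(a, c))))   [R1 at 1]
2. pair(a, pair(pair(a, g(a, pair(pair(c, a), pair(a, a)))), pair(c, g(a, c))))  →  pair(a, pair(pair(a, a), pair(c, g(a, c))))   [R1 at 2.1.2]
3. pair(a, pair(pair(a, a), pair(c, g(a, c))))  →  pair(a, pair(pair(a, a), pair(c, a)))   [R4 at 2.2.2]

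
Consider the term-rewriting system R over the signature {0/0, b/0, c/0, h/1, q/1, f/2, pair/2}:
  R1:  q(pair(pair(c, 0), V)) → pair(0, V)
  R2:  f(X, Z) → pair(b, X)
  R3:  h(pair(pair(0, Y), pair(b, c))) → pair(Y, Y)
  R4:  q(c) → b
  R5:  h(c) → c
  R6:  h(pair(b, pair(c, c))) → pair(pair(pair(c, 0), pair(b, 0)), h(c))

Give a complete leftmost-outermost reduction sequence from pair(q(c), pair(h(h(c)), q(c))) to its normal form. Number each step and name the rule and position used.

pair(b, pair(c, b))

1. pair(q(c), pair(h(h(c)), q(c)))  →  pair(b, pair(h(h(c)), q(c)))   [R4 at 1]
2. pair(b, pair(h(h(c)), q(c)))  →  pair(b, pair(h(c), q(c)))   [R5 at 2.1.1]
3. pair(b, pair(h(c), q(c)))  →  pair(b, pair(c, q(c)))   [R5 at 2.1]
4. pair(b, pair(c, q(c)))  →  pair(b, pair(c, b))   [R4 at 2.2]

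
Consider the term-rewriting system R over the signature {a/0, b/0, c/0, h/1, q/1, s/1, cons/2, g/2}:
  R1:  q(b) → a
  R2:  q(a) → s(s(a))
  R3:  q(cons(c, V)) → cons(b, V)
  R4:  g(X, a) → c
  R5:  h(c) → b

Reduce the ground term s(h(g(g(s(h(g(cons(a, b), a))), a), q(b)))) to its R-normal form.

s(b)

1. s(h(g(g(s(h(g(cons(a, b), a))), a), q(b))))  →  s(h(g(c, q(b))))   [R4 at 1.1.1]
2. s(h(g(c, q(b))))  →  s(h(g(c, a)))   [R1 at 1.1.2]
3. s(h(g(c, a)))  →  s(h(c))   [R4 at 1.1]
4. s(h(c))  →  s(b)   [R5 at 1]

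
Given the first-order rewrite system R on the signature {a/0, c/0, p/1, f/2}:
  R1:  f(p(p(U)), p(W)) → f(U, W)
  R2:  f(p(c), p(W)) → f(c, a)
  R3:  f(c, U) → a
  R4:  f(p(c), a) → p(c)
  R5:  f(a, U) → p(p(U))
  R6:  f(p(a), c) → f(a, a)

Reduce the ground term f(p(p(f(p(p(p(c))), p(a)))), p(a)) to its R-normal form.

p(c)

1. f(p(p(f(p(p(p(c))), p(a)))), p(a))  →  f(f(p(p(p(c))), p(a)), a)   [R1 at ε]
2. f(f(p(p(p(c))), p(a)), a)  →  f(f(p(c), a), a)   [R1 at 1]
3. f(f(p(c), a), a)  →  f(p(c), a)   [R4 at 1]
4. f(p(c), a)  →  p(c)   [R4 at ε]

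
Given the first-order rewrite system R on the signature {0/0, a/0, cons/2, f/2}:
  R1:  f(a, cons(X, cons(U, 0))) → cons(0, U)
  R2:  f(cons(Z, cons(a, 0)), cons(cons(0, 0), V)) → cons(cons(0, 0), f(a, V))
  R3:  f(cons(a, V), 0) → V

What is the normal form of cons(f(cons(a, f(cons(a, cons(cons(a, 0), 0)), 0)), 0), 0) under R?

cons(cons(cons(a, 0), 0), 0)

1. cons(f(cons(a, f(cons(a, cons(cons(a, 0), 0)), 0)), 0), 0)  →  cons(f(cons(a, cons(cons(a, 0), 0)), 0), 0)   [R3 at 1]
2. cons(f(cons(a, cons(cons(a, 0), 0)), 0), 0)  →  cons(cons(cons(a, 0), 0), 0)   [R3 at 1]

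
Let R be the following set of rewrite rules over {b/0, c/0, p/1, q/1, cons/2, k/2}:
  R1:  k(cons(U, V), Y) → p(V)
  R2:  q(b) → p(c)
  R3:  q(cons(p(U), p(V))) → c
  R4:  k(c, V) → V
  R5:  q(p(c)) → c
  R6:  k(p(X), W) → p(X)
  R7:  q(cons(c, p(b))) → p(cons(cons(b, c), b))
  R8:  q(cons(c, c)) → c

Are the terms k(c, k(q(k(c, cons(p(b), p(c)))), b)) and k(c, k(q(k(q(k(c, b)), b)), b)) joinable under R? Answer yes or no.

Reduce t₁ = k(c, k(q(k(c, cons(p(b), p(c)))), b)):
1. k(c, k(q(k(c, cons(p(b), p(c)))), b))  →  k(q(k(c, cons(p(b), p(c)))), b)   [R4 at ε]
2. k(q(k(c, cons(p(b), p(c)))), b)  →  k(q(cons(p(b), p(c))), b)   [R4 at 1.1]
3. k(q(cons(p(b), p(c))), b)  →  k(c, b)   [R3 at 1]
4. k(c, b)  →  b   [R4 at ε]

Reduce t₂ = k(c, k(q(k(q(k(c, b)), b)), b)):
1. k(c, k(q(k(q(k(c, b)), b)), b))  →  k(q(k(q(k(c, b)), b)), b)   [R4 at ε]
2. k(q(k(q(k(c, b)), b)), b)  →  k(q(k(q(b), b)), b)   [R4 at 1.1.1.1]
3. k(q(k(q(b), b)), b)  →  k(q(k(p(c), b)), b)   [R2 at 1.1.1]
4. k(q(k(p(c), b)), b)  →  k(q(p(c)), b)   [R6 at 1.1]
5. k(q(p(c)), b)  →  k(c, b)   [R5 at 1]
6. k(c, b)  →  b   [R4 at ε]

yes — NF(t₁) = b, NF(t₂) = b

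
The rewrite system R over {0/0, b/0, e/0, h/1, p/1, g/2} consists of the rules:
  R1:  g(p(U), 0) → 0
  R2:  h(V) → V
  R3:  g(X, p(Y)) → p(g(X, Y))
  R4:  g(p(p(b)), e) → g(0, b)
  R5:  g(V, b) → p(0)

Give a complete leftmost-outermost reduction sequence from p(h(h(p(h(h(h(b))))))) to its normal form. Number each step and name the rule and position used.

1. p(h(h(p(h(h(h(b)))))))  →  p(h(p(h(h(h(b))))))   [R2 at 1]
2. p(h(p(h(h(h(b))))))  →  p(p(h(h(h(b)))))   [R2 at 1]
3. p(p(h(h(h(b)))))  →  p(p(h(h(b))))   [R2 at 1.1]
4. p(p(h(h(b))))  →  p(p(h(b)))   [R2 at 1.1]
5. p(p(h(b)))  →  p(p(b))   [R2 at 1.1]

p(p(b))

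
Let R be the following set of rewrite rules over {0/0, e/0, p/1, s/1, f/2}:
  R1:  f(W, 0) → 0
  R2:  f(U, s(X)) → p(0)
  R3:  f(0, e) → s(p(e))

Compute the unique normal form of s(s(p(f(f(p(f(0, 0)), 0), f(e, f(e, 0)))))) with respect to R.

1. s(s(p(f(f(p(f(0, 0)), 0), f(e, f(e, 0))))))  →  s(s(p(f(0, f(e, f(e, 0))))))   [R1 at 1.1.1.1]
2. s(s(p(f(0, f(e, f(e, 0))))))  →  s(s(p(f(0, f(e, 0)))))   [R1 at 1.1.1.2.2]
3. s(s(p(f(0, f(e, 0)))))  →  s(s(p(f(0, 0))))   [R1 at 1.1.1.2]
4. s(s(p(f(0, 0))))  →  s(s(p(0)))   [R1 at 1.1.1]

s(s(p(0)))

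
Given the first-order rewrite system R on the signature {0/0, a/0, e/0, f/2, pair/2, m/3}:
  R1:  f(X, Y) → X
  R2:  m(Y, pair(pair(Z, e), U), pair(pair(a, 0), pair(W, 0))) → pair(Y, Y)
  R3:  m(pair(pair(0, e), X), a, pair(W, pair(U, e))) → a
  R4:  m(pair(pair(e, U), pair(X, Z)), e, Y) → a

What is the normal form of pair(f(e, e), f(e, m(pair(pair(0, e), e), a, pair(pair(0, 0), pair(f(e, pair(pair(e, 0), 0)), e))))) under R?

pair(e, e)

1. pair(f(e, e), f(e, m(pair(pair(0, e), e), a, pair(pair(0, 0), pair(f(e, pair(pair(e, 0), 0)), e)))))  →  pair(e, f(e, m(pair(pair(0, e), e), a, pair(pair(0, 0), pair(f(e, pair(pair(e, 0), 0)), e)))))   [R1 at 1]
2. pair(e, f(e, m(pair(pair(0, e), e), a, pair(pair(0, 0), pair(f(e, pair(pair(e, 0), 0)), e)))))  →  pair(e, e)   [R1 at 2]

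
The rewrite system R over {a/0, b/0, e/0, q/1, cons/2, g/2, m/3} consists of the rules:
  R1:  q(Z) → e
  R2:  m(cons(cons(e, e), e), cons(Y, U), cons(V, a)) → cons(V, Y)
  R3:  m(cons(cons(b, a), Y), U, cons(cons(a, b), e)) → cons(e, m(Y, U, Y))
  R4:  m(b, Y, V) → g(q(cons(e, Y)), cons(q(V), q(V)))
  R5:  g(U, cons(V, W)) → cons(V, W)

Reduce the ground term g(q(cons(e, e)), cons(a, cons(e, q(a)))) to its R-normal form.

1. g(q(cons(e, e)), cons(a, cons(e, q(a))))  →  cons(a, cons(e, q(a)))   [R5 at ε]
2. cons(a, cons(e, q(a)))  →  cons(a, cons(e, e))   [R1 at 2.2]

cons(a, cons(e, e))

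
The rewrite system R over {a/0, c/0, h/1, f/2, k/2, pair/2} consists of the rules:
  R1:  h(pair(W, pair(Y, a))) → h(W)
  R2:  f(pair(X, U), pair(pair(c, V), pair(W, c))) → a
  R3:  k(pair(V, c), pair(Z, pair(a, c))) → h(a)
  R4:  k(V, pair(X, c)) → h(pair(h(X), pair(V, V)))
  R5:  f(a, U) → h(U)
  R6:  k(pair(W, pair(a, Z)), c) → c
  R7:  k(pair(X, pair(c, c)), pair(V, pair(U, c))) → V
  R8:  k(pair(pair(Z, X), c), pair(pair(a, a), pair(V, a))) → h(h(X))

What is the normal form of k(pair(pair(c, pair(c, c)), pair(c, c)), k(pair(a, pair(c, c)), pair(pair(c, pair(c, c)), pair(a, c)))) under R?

1. k(pair(pair(c, pair(c, c)), pair(c, c)), k(pair(a, pair(c, c)), pair(pair(c, pair(c, c)), pair(a, c))))  →  k(pair(pair(c, pair(c, c)), pair(c, c)), pair(c, pair(c, c)))   [R7 at 2]
2. k(pair(pair(c, pair(c, c)), pair(c, c)), pair(c, pair(c, c)))  →  c   [R7 at ε]

c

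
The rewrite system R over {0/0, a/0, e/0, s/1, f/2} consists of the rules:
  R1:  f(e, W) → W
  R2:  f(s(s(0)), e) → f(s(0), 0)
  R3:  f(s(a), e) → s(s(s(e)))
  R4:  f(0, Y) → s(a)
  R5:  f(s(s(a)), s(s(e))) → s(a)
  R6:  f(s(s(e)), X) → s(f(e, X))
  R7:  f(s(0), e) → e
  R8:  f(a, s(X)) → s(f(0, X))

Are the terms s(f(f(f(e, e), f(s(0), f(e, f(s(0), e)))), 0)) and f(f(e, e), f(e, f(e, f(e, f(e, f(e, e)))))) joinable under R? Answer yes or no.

Reduce t₁ = s(f(f(f(e, e), f(s(0), f(e, f(s(0), e)))), 0)):
1. s(f(f(f(e, e), f(s(0), f(e, f(s(0), e)))), 0))  →  s(f(f(e, f(s(0), f(e, f(s(0), e)))), 0))   [R1 at 1.1.1]
2. s(f(f(e, f(s(0), f(e, f(s(0), e)))), 0))  →  s(f(f(s(0), f(e, f(s(0), e))), 0))   [R1 at 1.1]
3. s(f(f(s(0), f(e, f(s(0), e))), 0))  →  s(f(f(s(0), f(s(0), e)), 0))   [R1 at 1.1.2]
4. s(f(f(s(0), f(s(0), e)), 0))  →  s(f(f(s(0), e), 0))   [R7 at 1.1.2]
5. s(f(f(s(0), e), 0))  →  s(f(e, 0))   [R7 at 1.1]
6. s(f(e, 0))  →  s(0)   [R1 at 1]

Reduce t₂ = f(f(e, e), f(e, f(e, f(e, f(e, f(e, e)))))):
1. f(f(e, e), f(e, f(e, f(e, f(e, f(e, e))))))  →  f(e, f(e, f(e, f(e, f(e, f(e, e))))))   [R1 at 1]
2. f(e, f(e, f(e, f(e, f(e, f(e, e))))))  →  f(e, f(e, f(e, f(e, f(e, e)))))   [R1 at ε]
3. f(e, f(e, f(e, f(e, f(e, e)))))  →  f(e, f(e, f(e, f(e, e))))   [R1 at ε]
4. f(e, f(e, f(e, f(e, e))))  →  f(e, f(e, f(e, e)))   [R1 at ε]
5. f(e, f(e, f(e, e)))  →  f(e, f(e, e))   [R1 at ε]
6. f(e, f(e, e))  →  f(e, e)   [R1 at ε]
7. f(e, e)  →  e   [R1 at ε]

no — NF(t₁) = s(0), NF(t₂) = e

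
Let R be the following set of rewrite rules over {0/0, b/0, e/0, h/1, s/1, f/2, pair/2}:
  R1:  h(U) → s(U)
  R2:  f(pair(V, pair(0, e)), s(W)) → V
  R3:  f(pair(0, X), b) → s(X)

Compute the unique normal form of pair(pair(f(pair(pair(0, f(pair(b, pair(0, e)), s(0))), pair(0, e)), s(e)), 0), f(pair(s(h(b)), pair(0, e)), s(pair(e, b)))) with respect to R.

1. pair(pair(f(pair(pair(0, f(pair(b, pair(0, e)), s(0))), pair(0, e)), s(e)), 0), f(pair(s(h(b)), pair(0, e)), s(pair(e, b))))  →  pair(pair(pair(0, f(pair(b, pair(0, e)), s(0))), 0), f(pair(s(h(b)), pair(0, e)), s(pair(e, b))))   [R2 at 1.1]
2. pair(pair(pair(0, f(pair(b, pair(0, e)), s(0))), 0), f(pair(s(h(b)), pair(0, e)), s(pair(e, b))))  →  pair(pair(pair(0, b), 0), f(pair(s(h(b)), pair(0, e)), s(pair(e, b))))   [R2 at 1.1.2]
3. pair(pair(pair(0, b), 0), f(pair(s(h(b)), pair(0, e)), s(pair(e, b))))  →  pair(pair(pair(0, b), 0), s(h(b)))   [R2 at 2]
4. pair(pair(pair(0, b), 0), s(h(b)))  →  pair(pair(pair(0, b), 0), s(s(b)))   [R1 at 2.1]

pair(pair(pair(0, b), 0), s(s(b)))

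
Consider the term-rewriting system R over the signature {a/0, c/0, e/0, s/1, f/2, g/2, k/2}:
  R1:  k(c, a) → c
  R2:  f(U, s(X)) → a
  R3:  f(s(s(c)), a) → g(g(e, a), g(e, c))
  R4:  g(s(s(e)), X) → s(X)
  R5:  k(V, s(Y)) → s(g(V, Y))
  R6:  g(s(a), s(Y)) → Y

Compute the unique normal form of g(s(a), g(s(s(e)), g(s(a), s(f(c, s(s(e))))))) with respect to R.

1. g(s(a), g(s(s(e)), g(s(a), s(f(c, s(s(e)))))))  →  g(s(a), s(g(s(a), s(f(c, s(s(e)))))))   [R4 at 2]
2. g(s(a), s(g(s(a), s(f(c, s(s(e)))))))  →  g(s(a), s(f(c, s(s(e)))))   [R6 at ε]
3. g(s(a), s(f(c, s(s(e)))))  →  f(c, s(s(e)))   [R6 at ε]
4. f(c, s(s(e)))  →  a   [R2 at ε]

a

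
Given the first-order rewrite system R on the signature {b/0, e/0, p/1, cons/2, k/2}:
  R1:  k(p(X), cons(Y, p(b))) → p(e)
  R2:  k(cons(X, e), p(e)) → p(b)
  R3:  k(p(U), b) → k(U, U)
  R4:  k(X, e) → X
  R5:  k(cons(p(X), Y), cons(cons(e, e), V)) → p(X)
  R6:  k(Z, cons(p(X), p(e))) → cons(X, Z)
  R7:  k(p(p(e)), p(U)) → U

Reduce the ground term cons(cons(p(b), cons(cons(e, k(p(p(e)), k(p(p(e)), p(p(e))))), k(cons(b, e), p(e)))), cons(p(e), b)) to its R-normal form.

cons(cons(p(b), cons(cons(e, e), p(b))), cons(p(e), b))

1. cons(cons(p(b), cons(cons(e, k(p(p(e)), k(p(p(e)), p(p(e))))), k(cons(b, e), p(e)))), cons(p(e), b))  →  cons(cons(p(b), cons(cons(e, k(p(p(e)), p(e))), k(cons(b, e), p(e)))), cons(p(e), b))   [R7 at 1.2.1.2.2]
2. cons(cons(p(b), cons(cons(e, k(p(p(e)), p(e))), k(cons(b, e), p(e)))), cons(p(e), b))  →  cons(cons(p(b), cons(cons(e, e), k(cons(b, e), p(e)))), cons(p(e), b))   [R7 at 1.2.1.2]
3. cons(cons(p(b), cons(cons(e, e), k(cons(b, e), p(e)))), cons(p(e), b))  →  cons(cons(p(b), cons(cons(e, e), p(b))), cons(p(e), b))   [R2 at 1.2.2]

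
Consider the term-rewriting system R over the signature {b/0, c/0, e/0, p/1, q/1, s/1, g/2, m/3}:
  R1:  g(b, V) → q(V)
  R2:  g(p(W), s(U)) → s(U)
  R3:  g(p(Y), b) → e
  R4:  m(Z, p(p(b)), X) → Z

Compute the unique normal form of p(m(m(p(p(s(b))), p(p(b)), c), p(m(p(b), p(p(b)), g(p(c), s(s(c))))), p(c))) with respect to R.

1. p(m(m(p(p(s(b))), p(p(b)), c), p(m(p(b), p(p(b)), g(p(c), s(s(c))))), p(c)))  →  p(m(p(p(s(b))), p(m(p(b), p(p(b)), g(p(c), s(s(c))))), p(c)))   [R4 at 1.1]
2. p(m(p(p(s(b))), p(m(p(b), p(p(b)), g(p(c), s(s(c))))), p(c)))  →  p(m(p(p(s(b))), p(p(b)), p(c)))   [R4 at 1.2.1]
3. p(m(p(p(s(b))), p(p(b)), p(c)))  →  p(p(p(s(b))))   [R4 at 1]

p(p(p(s(b))))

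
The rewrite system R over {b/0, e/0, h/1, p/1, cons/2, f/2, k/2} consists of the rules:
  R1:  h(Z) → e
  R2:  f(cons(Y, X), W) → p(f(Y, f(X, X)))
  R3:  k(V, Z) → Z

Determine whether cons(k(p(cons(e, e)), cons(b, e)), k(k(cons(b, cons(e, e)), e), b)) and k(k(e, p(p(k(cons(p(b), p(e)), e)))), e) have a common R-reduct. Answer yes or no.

Reduce t₁ = cons(k(p(cons(e, e)), cons(b, e)), k(k(cons(b, cons(e, e)), e), b)):
1. cons(k(p(cons(e, e)), cons(b, e)), k(k(cons(b, cons(e, e)), e), b))  →  cons(cons(b, e), k(k(cons(b, cons(e, e)), e), b))   [R3 at 1]
2. cons(cons(b, e), k(k(cons(b, cons(e, e)), e), b))  →  cons(cons(b, e), b)   [R3 at 2]

Reduce t₂ = k(k(e, p(p(k(cons(p(b), p(e)), e)))), e):
1. k(k(e, p(p(k(cons(p(b), p(e)), e)))), e)  →  e   [R3 at ε]

no — NF(t₁) = cons(cons(b, e), b), NF(t₂) = e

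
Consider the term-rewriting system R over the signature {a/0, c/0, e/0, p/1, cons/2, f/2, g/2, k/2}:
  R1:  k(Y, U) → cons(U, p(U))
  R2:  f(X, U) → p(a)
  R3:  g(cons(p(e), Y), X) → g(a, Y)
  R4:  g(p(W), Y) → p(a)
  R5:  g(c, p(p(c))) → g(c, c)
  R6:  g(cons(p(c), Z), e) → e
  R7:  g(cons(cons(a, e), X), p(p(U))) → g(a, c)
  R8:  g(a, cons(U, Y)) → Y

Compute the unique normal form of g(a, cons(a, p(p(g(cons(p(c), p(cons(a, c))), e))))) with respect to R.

p(p(e))

1. g(a, cons(a, p(p(g(cons(p(c), p(cons(a, c))), e)))))  →  p(p(g(cons(p(c), p(cons(a, c))), e)))   [R8 at ε]
2. p(p(g(cons(p(c), p(cons(a, c))), e)))  →  p(p(e))   [R6 at 1.1]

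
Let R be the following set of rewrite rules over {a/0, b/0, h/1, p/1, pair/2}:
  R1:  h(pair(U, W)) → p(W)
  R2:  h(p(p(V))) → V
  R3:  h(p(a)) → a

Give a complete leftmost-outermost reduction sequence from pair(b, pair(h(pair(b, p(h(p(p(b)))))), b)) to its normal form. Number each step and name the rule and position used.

pair(b, pair(p(p(b)), b))

1. pair(b, pair(h(pair(b, p(h(p(p(b)))))), b))  →  pair(b, pair(p(p(h(p(p(b))))), b))   [R1 at 2.1]
2. pair(b, pair(p(p(h(p(p(b))))), b))  →  pair(b, pair(p(p(b)), b))   [R2 at 2.1.1.1]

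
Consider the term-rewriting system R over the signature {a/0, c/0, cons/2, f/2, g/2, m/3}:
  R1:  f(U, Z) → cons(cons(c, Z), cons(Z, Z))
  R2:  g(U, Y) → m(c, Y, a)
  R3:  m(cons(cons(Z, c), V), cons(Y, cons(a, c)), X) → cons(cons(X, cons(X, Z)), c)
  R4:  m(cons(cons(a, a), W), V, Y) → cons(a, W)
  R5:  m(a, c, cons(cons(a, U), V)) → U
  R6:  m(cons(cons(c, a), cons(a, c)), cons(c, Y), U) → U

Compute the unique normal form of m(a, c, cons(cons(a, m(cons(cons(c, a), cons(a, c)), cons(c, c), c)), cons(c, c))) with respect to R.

c

1. m(a, c, cons(cons(a, m(cons(cons(c, a), cons(a, c)), cons(c, c), c)), cons(c, c)))  →  m(cons(cons(c, a), cons(a, c)), cons(c, c), c)   [R5 at ε]
2. m(cons(cons(c, a), cons(a, c)), cons(c, c), c)  →  c   [R6 at ε]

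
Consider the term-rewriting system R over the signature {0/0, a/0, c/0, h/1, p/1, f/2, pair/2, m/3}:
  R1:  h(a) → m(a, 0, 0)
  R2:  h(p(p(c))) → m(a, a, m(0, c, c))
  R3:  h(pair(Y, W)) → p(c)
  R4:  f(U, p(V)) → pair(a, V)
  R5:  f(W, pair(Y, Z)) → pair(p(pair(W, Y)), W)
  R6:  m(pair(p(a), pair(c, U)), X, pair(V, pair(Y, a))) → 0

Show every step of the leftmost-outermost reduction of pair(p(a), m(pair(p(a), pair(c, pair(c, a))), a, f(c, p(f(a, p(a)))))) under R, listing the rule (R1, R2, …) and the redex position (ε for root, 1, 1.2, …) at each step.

1. pair(p(a), m(pair(p(a), pair(c, pair(c, a))), a, f(c, p(f(a, p(a))))))  →  pair(p(a), m(pair(p(a), pair(c, pair(c, a))), a, pair(a, f(a, p(a)))))   [R4 at 2.3]
2. pair(p(a), m(pair(p(a), pair(c, pair(c, a))), a, pair(a, f(a, p(a)))))  →  pair(p(a), m(pair(p(a), pair(c, pair(c, a))), a, pair(a, pair(a, a))))   [R4 at 2.3.2]
3. pair(p(a), m(pair(p(a), pair(c, pair(c, a))), a, pair(a, pair(a, a))))  →  pair(p(a), 0)   [R6 at 2]

pair(p(a), 0)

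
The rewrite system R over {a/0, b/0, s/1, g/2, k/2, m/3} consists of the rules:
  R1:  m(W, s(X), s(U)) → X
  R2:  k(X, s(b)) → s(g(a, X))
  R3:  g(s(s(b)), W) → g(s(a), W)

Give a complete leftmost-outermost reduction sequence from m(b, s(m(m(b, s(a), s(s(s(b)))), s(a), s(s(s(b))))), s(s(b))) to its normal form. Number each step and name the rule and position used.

a

1. m(b, s(m(m(b, s(a), s(s(s(b)))), s(a), s(s(s(b))))), s(s(b)))  →  m(m(b, s(a), s(s(s(b)))), s(a), s(s(s(b))))   [R1 at ε]
2. m(m(b, s(a), s(s(s(b)))), s(a), s(s(s(b))))  →  a   [R1 at ε]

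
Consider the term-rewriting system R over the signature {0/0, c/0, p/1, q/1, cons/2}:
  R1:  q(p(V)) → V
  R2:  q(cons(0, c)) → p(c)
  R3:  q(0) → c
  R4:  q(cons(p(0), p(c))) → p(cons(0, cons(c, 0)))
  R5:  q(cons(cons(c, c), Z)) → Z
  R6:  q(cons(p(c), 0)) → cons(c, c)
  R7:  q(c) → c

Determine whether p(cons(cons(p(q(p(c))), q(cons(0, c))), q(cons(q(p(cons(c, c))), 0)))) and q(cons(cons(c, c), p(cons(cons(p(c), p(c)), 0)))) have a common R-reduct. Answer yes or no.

Reduce t₁ = p(cons(cons(p(q(p(c))), q(cons(0, c))), q(cons(q(p(cons(c, c))), 0)))):
1. p(cons(cons(p(q(p(c))), q(cons(0, c))), q(cons(q(p(cons(c, c))), 0))))  →  p(cons(cons(p(c), q(cons(0, c))), q(cons(q(p(cons(c, c))), 0))))   [R1 at 1.1.1.1]
2. p(cons(cons(p(c), q(cons(0, c))), q(cons(q(p(cons(c, c))), 0))))  →  p(cons(cons(p(c), p(c)), q(cons(q(p(cons(c, c))), 0))))   [R2 at 1.1.2]
3. p(cons(cons(p(c), p(c)), q(cons(q(p(cons(c, c))), 0))))  →  p(cons(cons(p(c), p(c)), q(cons(cons(c, c), 0))))   [R1 at 1.2.1.1]
4. p(cons(cons(p(c), p(c)), q(cons(cons(c, c), 0))))  →  p(cons(cons(p(c), p(c)), 0))   [R5 at 1.2]

Reduce t₂ = q(cons(cons(c, c), p(cons(cons(p(c), p(c)), 0)))):
1. q(cons(cons(c, c), p(cons(cons(p(c), p(c)), 0))))  →  p(cons(cons(p(c), p(c)), 0))   [R5 at ε]

yes — NF(t₁) = p(cons(cons(p(c), p(c)), 0)), NF(t₂) = p(cons(cons(p(c), p(c)), 0))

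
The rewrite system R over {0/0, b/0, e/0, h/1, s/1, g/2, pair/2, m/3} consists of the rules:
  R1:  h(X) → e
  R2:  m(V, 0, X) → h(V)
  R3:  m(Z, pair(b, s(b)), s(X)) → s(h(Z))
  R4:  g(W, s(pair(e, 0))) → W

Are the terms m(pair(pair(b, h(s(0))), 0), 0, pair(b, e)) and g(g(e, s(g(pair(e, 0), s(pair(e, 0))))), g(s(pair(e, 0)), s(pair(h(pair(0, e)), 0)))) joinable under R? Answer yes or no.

Reduce t₁ = m(pair(pair(b, h(s(0))), 0), 0, pair(b, e)):
1. m(pair(pair(b, h(s(0))), 0), 0, pair(b, e))  →  h(pair(pair(b, h(s(0))), 0))   [R2 at ε]
2. h(pair(pair(b, h(s(0))), 0))  →  e   [R1 at ε]

Reduce t₂ = g(g(e, s(g(pair(e, 0), s(pair(e, 0))))), g(s(pair(e, 0)), s(pair(h(pair(0, e)), 0)))):
1. g(g(e, s(g(pair(e, 0), s(pair(e, 0))))), g(s(pair(e, 0)), s(pair(h(pair(0, e)), 0))))  →  g(g(e, s(pair(e, 0))), g(s(pair(e, 0)), s(pair(h(pair(0, e)), 0))))   [R4 at 1.2.1]
2. g(g(e, s(pair(e, 0))), g(s(pair(e, 0)), s(pair(h(pair(0, e)), 0))))  →  g(e, g(s(pair(e, 0)), s(pair(h(pair(0, e)), 0))))   [R4 at 1]
3. g(e, g(s(pair(e, 0)), s(pair(h(pair(0, e)), 0))))  →  g(e, g(s(pair(e, 0)), s(pair(e, 0))))   [R1 at 2.2.1.1]
4. g(e, g(s(pair(e, 0)), s(pair(e, 0))))  →  g(e, s(pair(e, 0)))   [R4 at 2]
5. g(e, s(pair(e, 0)))  →  e   [R4 at ε]

yes — NF(t₁) = e, NF(t₂) = e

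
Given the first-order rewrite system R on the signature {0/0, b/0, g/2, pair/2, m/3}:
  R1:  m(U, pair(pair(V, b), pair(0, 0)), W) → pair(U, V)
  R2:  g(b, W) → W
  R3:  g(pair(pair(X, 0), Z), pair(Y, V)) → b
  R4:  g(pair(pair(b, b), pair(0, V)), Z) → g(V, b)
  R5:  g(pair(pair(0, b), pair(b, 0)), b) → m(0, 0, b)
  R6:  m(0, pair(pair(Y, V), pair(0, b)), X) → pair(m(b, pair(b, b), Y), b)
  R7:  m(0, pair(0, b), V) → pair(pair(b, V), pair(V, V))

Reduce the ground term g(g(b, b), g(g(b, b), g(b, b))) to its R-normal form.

1. g(g(b, b), g(g(b, b), g(b, b)))  →  g(b, g(g(b, b), g(b, b)))   [R2 at 1]
2. g(b, g(g(b, b), g(b, b)))  →  g(g(b, b), g(b, b))   [R2 at ε]
3. g(g(b, b), g(b, b))  →  g(b, g(b, b))   [R2 at 1]
4. g(b, g(b, b))  →  g(b, b)   [R2 at ε]
5. g(b, b)  →  b   [R2 at ε]

b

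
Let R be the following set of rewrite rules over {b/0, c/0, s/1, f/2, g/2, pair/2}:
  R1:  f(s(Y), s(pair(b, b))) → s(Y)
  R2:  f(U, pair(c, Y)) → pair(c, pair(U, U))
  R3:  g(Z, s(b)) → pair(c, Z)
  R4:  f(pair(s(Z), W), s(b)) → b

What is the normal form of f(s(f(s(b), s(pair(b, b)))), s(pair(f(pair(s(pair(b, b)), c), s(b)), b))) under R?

s(s(b))

1. f(s(f(s(b), s(pair(b, b)))), s(pair(f(pair(s(pair(b, b)), c), s(b)), b)))  →  f(s(s(b)), s(pair(f(pair(s(pair(b, b)), c), s(b)), b)))   [R1 at 1.1]
2. f(s(s(b)), s(pair(f(pair(s(pair(b, b)), c), s(b)), b)))  →  f(s(s(b)), s(pair(b, b)))   [R4 at 2.1.1]
3. f(s(s(b)), s(pair(b, b)))  →  s(s(b))   [R1 at ε]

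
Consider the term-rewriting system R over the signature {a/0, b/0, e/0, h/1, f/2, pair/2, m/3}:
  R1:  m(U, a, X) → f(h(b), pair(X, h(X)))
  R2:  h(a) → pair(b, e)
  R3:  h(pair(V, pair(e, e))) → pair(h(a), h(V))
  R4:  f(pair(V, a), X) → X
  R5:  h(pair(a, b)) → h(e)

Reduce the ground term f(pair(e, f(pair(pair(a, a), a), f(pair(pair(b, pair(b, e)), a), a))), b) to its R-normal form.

b

1. f(pair(e, f(pair(pair(a, a), a), f(pair(pair(b, pair(b, e)), a), a))), b)  →  f(pair(e, f(pair(pair(b, pair(b, e)), a), a)), b)   [R4 at 1.2]
2. f(pair(e, f(pair(pair(b, pair(b, e)), a), a)), b)  →  f(pair(e, a), b)   [R4 at 1.2]
3. f(pair(e, a), b)  →  b   [R4 at ε]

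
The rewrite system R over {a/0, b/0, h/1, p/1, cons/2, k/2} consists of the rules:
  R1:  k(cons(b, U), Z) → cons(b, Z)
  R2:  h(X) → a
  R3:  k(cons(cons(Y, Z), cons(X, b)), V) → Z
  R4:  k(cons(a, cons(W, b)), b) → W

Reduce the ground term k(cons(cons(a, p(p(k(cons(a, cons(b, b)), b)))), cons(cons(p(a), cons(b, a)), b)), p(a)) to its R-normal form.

p(p(b))

1. k(cons(cons(a, p(p(k(cons(a, cons(b, b)), b)))), cons(cons(p(a), cons(b, a)), b)), p(a))  →  p(p(k(cons(a, cons(b, b)), b)))   [R3 at ε]
2. p(p(k(cons(a, cons(b, b)), b)))  →  p(p(b))   [R4 at 1.1]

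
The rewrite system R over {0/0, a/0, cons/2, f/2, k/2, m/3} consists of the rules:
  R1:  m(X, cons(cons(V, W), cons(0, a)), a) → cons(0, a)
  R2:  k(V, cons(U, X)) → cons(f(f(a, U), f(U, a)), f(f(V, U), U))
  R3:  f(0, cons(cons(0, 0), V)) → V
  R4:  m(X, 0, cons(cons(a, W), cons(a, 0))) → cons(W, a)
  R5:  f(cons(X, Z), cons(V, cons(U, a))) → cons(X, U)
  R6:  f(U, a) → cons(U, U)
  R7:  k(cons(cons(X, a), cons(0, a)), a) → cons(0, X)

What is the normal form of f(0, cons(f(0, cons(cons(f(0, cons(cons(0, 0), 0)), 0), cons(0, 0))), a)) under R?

a

1. f(0, cons(f(0, cons(cons(f(0, cons(cons(0, 0), 0)), 0), cons(0, 0))), a))  →  f(0, cons(f(0, cons(cons(0, 0), cons(0, 0))), a))   [R3 at 2.1.2.1.1]
2. f(0, cons(f(0, cons(cons(0, 0), cons(0, 0))), a))  →  f(0, cons(cons(0, 0), a))   [R3 at 2.1]
3. f(0, cons(cons(0, 0), a))  →  a   [R3 at ε]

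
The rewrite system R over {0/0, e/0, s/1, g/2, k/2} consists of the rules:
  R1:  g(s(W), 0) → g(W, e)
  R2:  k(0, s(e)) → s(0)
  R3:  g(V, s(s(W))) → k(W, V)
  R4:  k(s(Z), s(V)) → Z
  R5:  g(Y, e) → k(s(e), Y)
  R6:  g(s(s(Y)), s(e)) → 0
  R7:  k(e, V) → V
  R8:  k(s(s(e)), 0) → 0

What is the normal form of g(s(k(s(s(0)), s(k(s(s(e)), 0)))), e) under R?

1. g(s(k(s(s(0)), s(k(s(s(e)), 0)))), e)  →  k(s(e), s(k(s(s(0)), s(k(s(s(e)), 0)))))   [R5 at ε]
2. k(s(e), s(k(s(s(0)), s(k(s(s(e)), 0)))))  →  e   [R4 at ε]

e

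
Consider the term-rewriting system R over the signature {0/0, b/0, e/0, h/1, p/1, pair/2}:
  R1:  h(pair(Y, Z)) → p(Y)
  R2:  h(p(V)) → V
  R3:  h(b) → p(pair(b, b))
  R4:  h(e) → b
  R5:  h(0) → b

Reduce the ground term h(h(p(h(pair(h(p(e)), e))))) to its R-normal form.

e

1. h(h(p(h(pair(h(p(e)), e)))))  →  h(h(pair(h(p(e)), e)))   [R2 at 1]
2. h(h(pair(h(p(e)), e)))  →  h(p(h(p(e))))   [R1 at 1]
3. h(p(h(p(e))))  →  h(p(e))   [R2 at ε]
4. h(p(e))  →  e   [R2 at ε]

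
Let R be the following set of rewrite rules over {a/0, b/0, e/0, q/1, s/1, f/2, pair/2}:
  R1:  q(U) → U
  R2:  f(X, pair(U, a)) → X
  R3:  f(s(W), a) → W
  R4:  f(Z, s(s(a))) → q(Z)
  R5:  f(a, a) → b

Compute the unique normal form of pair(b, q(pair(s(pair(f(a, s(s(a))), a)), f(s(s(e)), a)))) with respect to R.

1. pair(b, q(pair(s(pair(f(a, s(s(a))), a)), f(s(s(e)), a))))  →  pair(b, pair(s(pair(f(a, s(s(a))), a)), f(s(s(e)), a)))   [R1 at 2]
2. pair(b, pair(s(pair(f(a, s(s(a))), a)), f(s(s(e)), a)))  →  pair(b, pair(s(pair(q(a), a)), f(s(s(e)), a)))   [R4 at 2.1.1.1]
3. pair(b, pair(s(pair(q(a), a)), f(s(s(e)), a)))  →  pair(b, pair(s(pair(a, a)), f(s(s(e)), a)))   [R1 at 2.1.1.1]
4. pair(b, pair(s(pair(a, a)), f(s(s(e)), a)))  →  pair(b, pair(s(pair(a, a)), s(e)))   [R3 at 2.2]

pair(b, pair(s(pair(a, a)), s(e)))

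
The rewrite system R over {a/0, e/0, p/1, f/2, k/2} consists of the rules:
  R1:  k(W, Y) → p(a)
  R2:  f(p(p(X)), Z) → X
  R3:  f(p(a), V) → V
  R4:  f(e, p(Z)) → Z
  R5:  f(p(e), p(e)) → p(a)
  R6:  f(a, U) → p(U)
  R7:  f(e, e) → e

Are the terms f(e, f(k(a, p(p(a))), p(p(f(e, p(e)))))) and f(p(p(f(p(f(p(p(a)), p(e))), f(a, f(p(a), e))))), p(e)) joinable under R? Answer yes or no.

Reduce t₁ = f(e, f(k(a, p(p(a))), p(p(f(e, p(e)))))):
1. f(e, f(k(a, p(p(a))), p(p(f(e, p(e))))))  →  f(e, f(p(a), p(p(f(e, p(e))))))   [R1 at 2.1]
2. f(e, f(p(a), p(p(f(e, p(e))))))  →  f(e, p(p(f(e, p(e)))))   [R3 at 2]
3. f(e, p(p(f(e, p(e)))))  →  p(f(e, p(e)))   [R4 at ε]
4. p(f(e, p(e)))  →  p(e)   [R4 at 1]

Reduce t₂ = f(p(p(f(p(f(p(p(a)), p(e))), f(a, f(p(a), e))))), p(e)):
1. f(p(p(f(p(f(p(p(a)), p(e))), f(a, f(p(a), e))))), p(e))  →  f(p(f(p(p(a)), p(e))), f(a, f(p(a), e)))   [R2 at ε]
2. f(p(f(p(p(a)), p(e))), f(a, f(p(a), e)))  →  f(p(a), f(a, f(p(a), e)))   [R2 at 1.1]
3. f(p(a), f(a, f(p(a), e)))  →  f(a, f(p(a), e))   [R3 at ε]
4. f(a, f(p(a), e))  →  p(f(p(a), e))   [R6 at ε]
5. p(f(p(a), e))  →  p(e)   [R3 at 1]

yes — NF(t₁) = p(e), NF(t₂) = p(e)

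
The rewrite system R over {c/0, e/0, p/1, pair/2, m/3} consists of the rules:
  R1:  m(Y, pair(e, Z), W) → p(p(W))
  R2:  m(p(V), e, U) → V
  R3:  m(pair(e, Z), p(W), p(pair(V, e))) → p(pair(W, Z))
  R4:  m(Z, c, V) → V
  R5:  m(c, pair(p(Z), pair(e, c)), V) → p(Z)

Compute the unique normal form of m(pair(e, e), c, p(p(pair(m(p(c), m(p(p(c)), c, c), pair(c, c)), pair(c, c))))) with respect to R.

1. m(pair(e, e), c, p(p(pair(m(p(c), m(p(p(c)), c, c), pair(c, c)), pair(c, c)))))  →  p(p(pair(m(p(c), m(p(p(c)), c, c), pair(c, c)), pair(c, c))))   [R4 at ε]
2. p(p(pair(m(p(c), m(p(p(c)), c, c), pair(c, c)), pair(c, c))))  →  p(p(pair(m(p(c), c, pair(c, c)), pair(c, c))))   [R4 at 1.1.1.2]
3. p(p(pair(m(p(c), c, pair(c, c)), pair(c, c))))  →  p(p(pair(pair(c, c), pair(c, c))))   [R4 at 1.1.1]

p(p(pair(pair(c, c), pair(c, c))))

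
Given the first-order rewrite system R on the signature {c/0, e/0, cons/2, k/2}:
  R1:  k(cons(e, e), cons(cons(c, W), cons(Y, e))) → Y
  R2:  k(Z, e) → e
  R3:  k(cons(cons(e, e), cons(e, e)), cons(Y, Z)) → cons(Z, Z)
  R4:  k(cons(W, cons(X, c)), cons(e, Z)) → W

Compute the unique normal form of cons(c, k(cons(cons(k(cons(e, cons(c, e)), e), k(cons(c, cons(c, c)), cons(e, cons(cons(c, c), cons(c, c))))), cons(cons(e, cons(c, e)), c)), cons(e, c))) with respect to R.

cons(c, cons(e, c))

1. cons(c, k(cons(cons(k(cons(e, cons(c, e)), e), k(cons(c, cons(c, c)), cons(e, cons(cons(c, c), cons(c, c))))), cons(cons(e, cons(c, e)), c)), cons(e, c)))  →  cons(c, cons(k(cons(e, cons(c, e)), e), k(cons(c, cons(c, c)), cons(e, cons(cons(c, c), cons(c, c))))))   [R4 at 2]
2. cons(c, cons(k(cons(e, cons(c, e)), e), k(cons(c, cons(c, c)), cons(e, cons(cons(c, c), cons(c, c))))))  →  cons(c, cons(e, k(cons(c, cons(c, c)), cons(e, cons(cons(c, c), cons(c, c))))))   [R2 at 2.1]
3. cons(c, cons(e, k(cons(c, cons(c, c)), cons(e, cons(cons(c, c), cons(c, c))))))  →  cons(c, cons(e, c))   [R4 at 2.2]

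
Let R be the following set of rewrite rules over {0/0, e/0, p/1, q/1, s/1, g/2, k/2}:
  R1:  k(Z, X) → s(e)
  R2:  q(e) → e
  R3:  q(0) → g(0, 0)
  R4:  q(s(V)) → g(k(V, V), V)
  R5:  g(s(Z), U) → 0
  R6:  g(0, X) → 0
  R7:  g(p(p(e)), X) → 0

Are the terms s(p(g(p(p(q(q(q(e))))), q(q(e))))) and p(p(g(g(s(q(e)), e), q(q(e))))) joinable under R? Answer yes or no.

no — NF(t₁) = s(p(0)), NF(t₂) = p(p(0))

Reduce t₁ = s(p(g(p(p(q(q(q(e))))), q(q(e))))):
1. s(p(g(p(p(q(q(q(e))))), q(q(e)))))  →  s(p(g(p(p(q(q(e)))), q(q(e)))))   [R2 at 1.1.1.1.1.1.1]
2. s(p(g(p(p(q(q(e)))), q(q(e)))))  →  s(p(g(p(p(q(e))), q(q(e)))))   [R2 at 1.1.1.1.1.1]
3. s(p(g(p(p(q(e))), q(q(e)))))  →  s(p(g(p(p(e)), q(q(e)))))   [R2 at 1.1.1.1.1]
4. s(p(g(p(p(e)), q(q(e)))))  →  s(p(0))   [R7 at 1.1]

Reduce t₂ = p(p(g(g(s(q(e)), e), q(q(e))))):
1. p(p(g(g(s(q(e)), e), q(q(e)))))  →  p(p(g(0, q(q(e)))))   [R5 at 1.1.1]
2. p(p(g(0, q(q(e)))))  →  p(p(0))   [R6 at 1.1]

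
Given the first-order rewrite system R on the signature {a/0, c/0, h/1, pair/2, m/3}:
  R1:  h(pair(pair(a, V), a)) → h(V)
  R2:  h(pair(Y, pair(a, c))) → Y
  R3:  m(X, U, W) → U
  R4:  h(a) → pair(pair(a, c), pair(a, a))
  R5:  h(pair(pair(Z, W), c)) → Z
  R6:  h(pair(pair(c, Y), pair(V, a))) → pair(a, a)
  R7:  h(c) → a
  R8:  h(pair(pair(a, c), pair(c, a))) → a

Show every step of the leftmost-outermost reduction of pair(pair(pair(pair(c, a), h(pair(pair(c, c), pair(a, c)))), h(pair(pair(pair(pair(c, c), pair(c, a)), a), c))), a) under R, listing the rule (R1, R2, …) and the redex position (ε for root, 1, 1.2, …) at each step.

1. pair(pair(pair(pair(c, a), h(pair(pair(c, c), pair(a, c)))), h(pair(pair(pair(pair(c, c), pair(c, a)), a), c))), a)  →  pair(pair(pair(pair(c, a), pair(c, c)), h(pair(pair(pair(pair(c, c), pair(c, a)), a), c))), a)   [R2 at 1.1.2]
2. pair(pair(pair(pair(c, a), pair(c, c)), h(pair(pair(pair(pair(c, c), pair(c, a)), a), c))), a)  →  pair(pair(pair(pair(c, a), pair(c, c)), pair(pair(c, c), pair(c, a))), a)   [R5 at 1.2]

pair(pair(pair(pair(c, a), pair(c, c)), pair(pair(c, c), pair(c, a))), a)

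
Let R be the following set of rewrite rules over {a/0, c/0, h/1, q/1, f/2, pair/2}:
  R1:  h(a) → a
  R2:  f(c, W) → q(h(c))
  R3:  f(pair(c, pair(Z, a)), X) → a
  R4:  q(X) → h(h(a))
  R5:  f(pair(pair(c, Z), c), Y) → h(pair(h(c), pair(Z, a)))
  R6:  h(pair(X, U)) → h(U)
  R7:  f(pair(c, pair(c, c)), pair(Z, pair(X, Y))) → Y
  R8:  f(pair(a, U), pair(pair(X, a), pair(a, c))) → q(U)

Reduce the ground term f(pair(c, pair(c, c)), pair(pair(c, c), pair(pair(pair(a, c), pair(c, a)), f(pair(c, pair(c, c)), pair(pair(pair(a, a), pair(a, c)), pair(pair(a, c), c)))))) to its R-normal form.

1. f(pair(c, pair(c, c)), pair(pair(c, c), pair(pair(pair(a, c), pair(c, a)), f(pair(c, pair(c, c)), pair(pair(pair(a, a), pair(a, c)), pair(pair(a, c), c))))))  →  f(pair(c, pair(c, c)), pair(pair(pair(a, a), pair(a, c)), pair(pair(a, c), c)))   [R7 at ε]
2. f(pair(c, pair(c, c)), pair(pair(pair(a, a), pair(a, c)), pair(pair(a, c), c)))  →  c   [R7 at ε]

c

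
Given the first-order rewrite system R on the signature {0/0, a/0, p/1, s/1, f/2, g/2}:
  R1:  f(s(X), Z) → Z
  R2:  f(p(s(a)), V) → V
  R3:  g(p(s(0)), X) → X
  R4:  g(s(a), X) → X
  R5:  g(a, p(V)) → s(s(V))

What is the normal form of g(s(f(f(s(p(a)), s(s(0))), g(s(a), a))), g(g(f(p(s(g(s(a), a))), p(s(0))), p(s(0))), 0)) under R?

0

1. g(s(f(f(s(p(a)), s(s(0))), g(s(a), a))), g(g(f(p(s(g(s(a), a))), p(s(0))), p(s(0))), 0))  →  g(s(f(s(s(0)), g(s(a), a))), g(g(f(p(s(g(s(a), a))), p(s(0))), p(s(0))), 0))   [R1 at 1.1.1]
2. g(s(f(s(s(0)), g(s(a), a))), g(g(f(p(s(g(s(a), a))), p(s(0))), p(s(0))), 0))  →  g(s(g(s(a), a)), g(g(f(p(s(g(s(a), a))), p(s(0))), p(s(0))), 0))   [R1 at 1.1]
3. g(s(g(s(a), a)), g(g(f(p(s(g(s(a), a))), p(s(0))), p(s(0))), 0))  →  g(s(a), g(g(f(p(s(g(s(a), a))), p(s(0))), p(s(0))), 0))   [R4 at 1.1]
4. g(s(a), g(g(f(p(s(g(s(a), a))), p(s(0))), p(s(0))), 0))  →  g(g(f(p(s(g(s(a), a))), p(s(0))), p(s(0))), 0)   [R4 at ε]
5. g(g(f(p(s(g(s(a), a))), p(s(0))), p(s(0))), 0)  →  g(g(f(p(s(a)), p(s(0))), p(s(0))), 0)   [R4 at 1.1.1.1.1]
6. g(g(f(p(s(a)), p(s(0))), p(s(0))), 0)  →  g(g(p(s(0)), p(s(0))), 0)   [R2 at 1.1]
7. g(g(p(s(0)), p(s(0))), 0)  →  g(p(s(0)), 0)   [R3 at 1]
8. g(p(s(0)), 0)  →  0   [R3 at ε]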